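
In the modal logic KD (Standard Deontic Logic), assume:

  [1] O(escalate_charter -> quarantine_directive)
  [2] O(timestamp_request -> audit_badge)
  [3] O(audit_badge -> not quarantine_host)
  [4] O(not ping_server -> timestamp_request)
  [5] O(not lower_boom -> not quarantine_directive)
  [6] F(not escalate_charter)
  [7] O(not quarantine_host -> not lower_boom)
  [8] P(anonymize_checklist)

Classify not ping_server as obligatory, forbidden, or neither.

Premise 6 is F(not escalate_charter), i.e. O(escalate_charter).
With premise 1, O(escalate_charter -> quarantine_directive), the K-axiom yields O(quarantine_directive).
Premise 5, O(not lower_boom -> not quarantine_directive), contraposes to O(quarantine_directive -> lower_boom); with O(quarantine_directive) we get O(lower_boom).
Premise 7 is O(not quarantine_host -> not lower_boom); contrapositively O(lower_boom -> quarantine_host). Since O(lower_boom) holds, K gives O(quarantine_host).
Premise 3 is O(audit_badge -> not quarantine_host); contrapositively O(quarantine_host -> not audit_badge). Since O(quarantine_host) holds, K gives O(not audit_badge).
Premise 2 is O(timestamp_request -> audit_badge); contrapositively O(not audit_badge -> not timestamp_request). Since O(not audit_badge) holds, K gives O(not timestamp_request).
The contrapositive of premise 4 (O(not ping_server -> timestamp_request)) is O(not timestamp_request -> ping_server), and O(not timestamp_request) is already established, so O(ping_server).
Premise 8 does not contribute to this derivation.
Thus O(ping_server), which is F(not ping_server): not ping_server is forbidden.

Forbidden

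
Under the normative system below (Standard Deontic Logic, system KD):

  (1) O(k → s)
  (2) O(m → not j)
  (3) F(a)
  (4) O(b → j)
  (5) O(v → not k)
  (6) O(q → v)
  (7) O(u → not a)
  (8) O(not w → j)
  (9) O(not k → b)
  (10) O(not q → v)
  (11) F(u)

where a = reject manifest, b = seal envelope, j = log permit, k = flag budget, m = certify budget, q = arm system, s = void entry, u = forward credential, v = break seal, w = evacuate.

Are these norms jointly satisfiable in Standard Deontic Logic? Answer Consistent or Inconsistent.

Consistent

Premise 7 is O(u → not a); even if O(not a) held, inferring O(u) would be affirming the consequent — invalid.
So O(u) is not derivable, and the apparent clash with O(not u) does not arise.
A world satisfying every obligation exists (e.g. a=false, b=true, j=true, k=false, m=false, q=false, s=false, u=false, v=true, w=false); no atom is both obligatory and forbidden, so the set is consistent.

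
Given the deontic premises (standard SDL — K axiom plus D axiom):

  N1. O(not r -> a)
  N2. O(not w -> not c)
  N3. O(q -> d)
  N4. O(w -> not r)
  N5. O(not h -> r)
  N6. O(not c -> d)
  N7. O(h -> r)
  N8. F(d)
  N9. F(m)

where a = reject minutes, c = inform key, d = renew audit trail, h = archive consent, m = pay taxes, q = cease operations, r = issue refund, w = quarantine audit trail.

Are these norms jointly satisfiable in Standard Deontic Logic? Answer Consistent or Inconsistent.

Premises 7 and 5 cover both cases: O(h -> r) and O(not h -> r). Since h ∨ not h is a tautology, O(r) follows.
Premise 4 is O(w -> not r); contrapositively O(r -> not w). Since O(r) holds, K gives O(not w).
With premise 2, O(not w -> not c), the K-axiom yields O(not c).
Premise 6 is O(not c -> d); since O(not c), deontic closure gives O(d).
Yet premise 8 is F(d), i.e. O(not d).
We now have both O(d) and O(not d) — d is simultaneously obligatory and forbidden, violating the D-axiom.

Inconsistent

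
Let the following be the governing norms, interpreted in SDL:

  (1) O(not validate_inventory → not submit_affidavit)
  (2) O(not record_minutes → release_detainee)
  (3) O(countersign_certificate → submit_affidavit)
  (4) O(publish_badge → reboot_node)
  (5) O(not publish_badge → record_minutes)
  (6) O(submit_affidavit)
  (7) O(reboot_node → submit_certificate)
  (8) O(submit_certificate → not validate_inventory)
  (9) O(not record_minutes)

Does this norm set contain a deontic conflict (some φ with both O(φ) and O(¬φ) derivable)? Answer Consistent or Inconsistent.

Inconsistent

Premise 6 states O(submit_affidavit) outright.
Premise 1 is O(not validate_inventory → not submit_affidavit); contrapositively O(submit_affidavit → validate_inventory). Since O(submit_affidavit) holds, K gives O(validate_inventory).
Premise 8 is O(submit_certificate → not validate_inventory); contrapositively O(validate_inventory → not submit_certificate). Since O(validate_inventory) holds, K gives O(not submit_certificate).
Premise 7 is O(reboot_node → submit_certificate); contrapositively O(not submit_certificate → not reboot_node). Since O(not submit_certificate) holds, K gives O(not reboot_node).
The contrapositive of premise 4 (O(publish_badge → reboot_node)) is O(not reboot_node → not publish_badge), and O(not reboot_node) is already established, so O(not publish_badge).
With premise 5, O(not publish_badge → record_minutes), the K-axiom yields O(record_minutes).
But premise 9 directly asserts O(not record_minutes).
We now have both O(record_minutes) and O(not record_minutes) — record_minutes is simultaneously obligatory and forbidden, violating the D-axiom.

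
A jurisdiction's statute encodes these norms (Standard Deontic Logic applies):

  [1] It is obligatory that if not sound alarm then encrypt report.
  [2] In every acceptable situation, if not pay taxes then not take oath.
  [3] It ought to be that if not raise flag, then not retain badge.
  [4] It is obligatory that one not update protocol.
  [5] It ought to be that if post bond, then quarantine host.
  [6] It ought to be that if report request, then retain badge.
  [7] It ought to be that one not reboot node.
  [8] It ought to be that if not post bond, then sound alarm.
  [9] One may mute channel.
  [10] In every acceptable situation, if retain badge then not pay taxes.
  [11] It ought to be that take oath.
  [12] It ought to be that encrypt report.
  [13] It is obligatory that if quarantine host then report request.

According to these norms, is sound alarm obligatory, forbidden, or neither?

Premise 11 states O(take_oath) outright.
Premise 2, O(¬pay_taxes → ¬take_oath), contraposes to O(take_oath → pay_taxes); with O(take_oath) we get O(pay_taxes).
The contrapositive of premise 10 (O(retain_badge → ¬pay_taxes)) is O(pay_taxes → ¬retain_badge), and O(pay_taxes) is already established, so O(¬retain_badge).
Premise 6 is O(report_request → retain_badge); contrapositively O(¬retain_badge → ¬report_request). Since O(¬retain_badge) holds, K gives O(¬report_request).
Premise 13, O(quarantine_host → report_request), contraposes to O(¬report_request → ¬quarantine_host); with O(¬report_request) we get O(¬quarantine_host).
Premise 5 is O(post_bond → quarantine_host); contrapositively O(¬quarantine_host → ¬post_bond). Since O(¬quarantine_host) holds, K gives O(¬post_bond).
With premise 8, O(¬post_bond → sound_alarm), the K-axiom yields O(sound_alarm).
Premises 1, 3, 4, 7, 9, 12 do not contribute to this derivation.
Hence sound_alarm is obligatory.

Obligatory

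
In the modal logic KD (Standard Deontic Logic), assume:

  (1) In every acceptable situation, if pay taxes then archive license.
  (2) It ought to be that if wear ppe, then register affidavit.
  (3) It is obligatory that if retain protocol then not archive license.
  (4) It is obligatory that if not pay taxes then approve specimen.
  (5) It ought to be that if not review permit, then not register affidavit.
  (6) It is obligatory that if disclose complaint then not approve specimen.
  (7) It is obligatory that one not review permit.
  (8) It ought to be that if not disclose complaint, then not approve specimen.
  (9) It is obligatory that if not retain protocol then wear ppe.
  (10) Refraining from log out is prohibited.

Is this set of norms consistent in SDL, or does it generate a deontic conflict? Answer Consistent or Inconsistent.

Inconsistent

Premises 8 and 6 are O(¬disclose_complaint → ¬approve_specimen) and O(disclose_complaint → ¬approve_specimen); every ideal world satisfies ¬disclose_complaint or disclose_complaint, so in either case ¬approve_specimen holds — hence O(¬approve_specimen).
The contrapositive of premise 4 (O(¬pay_taxes → approve_specimen)) is O(¬approve_specimen → pay_taxes), and O(¬approve_specimen) is already established, so O(pay_taxes).
From O(pay_taxes) and premise 1, O(pay_taxes → archive_license), we obtain O(archive_license).
Premise 3, O(retain_protocol → ¬archive_license), contraposes to O(archive_license → ¬retain_protocol); with O(archive_license) we get O(¬retain_protocol).
Applying K to premise 9 (O(¬retain_protocol → wear_ppe)) and O(¬retain_protocol) yields O(wear_ppe).
Premise 2 is O(wear_ppe → register_affidavit); since O(wear_ppe), deontic closure gives O(register_affidavit).
Premise 5 is O(¬review_permit → ¬register_affidavit); contrapositively O(register_affidavit → review_permit). Since O(register_affidavit) holds, K gives O(review_permit).
But premise 7 directly asserts O(¬review_permit).
We now have both O(review_permit) and O(¬review_permit) — review_permit is simultaneously obligatory and forbidden, violating the D-axiom.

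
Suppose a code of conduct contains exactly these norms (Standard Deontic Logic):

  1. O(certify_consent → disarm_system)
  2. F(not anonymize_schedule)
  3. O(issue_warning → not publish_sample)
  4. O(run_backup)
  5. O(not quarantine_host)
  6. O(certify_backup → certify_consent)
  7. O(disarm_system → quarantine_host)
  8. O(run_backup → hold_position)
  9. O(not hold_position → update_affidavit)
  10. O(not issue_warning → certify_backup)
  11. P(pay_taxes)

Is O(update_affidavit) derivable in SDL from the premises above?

No

Premise 9 is O(not hold_position → update_affidavit), but O(not hold_position) is not derivable from the premises, so it does not yield O(update_affidavit).
No other premise forces O(update_affidavit). An ideal world satisfying every premise can still have update_affidavit false, so O(update_affidavit) is not derivable.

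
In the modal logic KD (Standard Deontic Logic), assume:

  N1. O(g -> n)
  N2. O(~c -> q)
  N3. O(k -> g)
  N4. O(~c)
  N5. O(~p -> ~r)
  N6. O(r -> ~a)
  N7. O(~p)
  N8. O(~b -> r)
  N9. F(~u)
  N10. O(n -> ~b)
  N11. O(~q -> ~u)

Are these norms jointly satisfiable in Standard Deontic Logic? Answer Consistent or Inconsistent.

Consistent

Premise 11 is O(~q -> ~u), but O(~q) is not derivable from the premises, so it does not yield O(~u).
So O(~u) is not derivable, and the apparent clash with O(u) does not arise.
A world satisfying every obligation exists (e.g. a=false, b=true, c=false, g=false, k=false, n=false, p=false, q=true, r=false, u=true); no atom is both obligatory and forbidden, so the set is consistent.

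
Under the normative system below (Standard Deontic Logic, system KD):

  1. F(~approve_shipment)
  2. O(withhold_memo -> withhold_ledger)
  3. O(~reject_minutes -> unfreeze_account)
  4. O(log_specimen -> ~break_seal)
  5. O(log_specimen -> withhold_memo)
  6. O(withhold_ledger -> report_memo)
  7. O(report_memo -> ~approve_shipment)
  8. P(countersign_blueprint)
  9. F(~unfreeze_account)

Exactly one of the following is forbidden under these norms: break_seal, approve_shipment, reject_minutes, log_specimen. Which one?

Premise 1 is F(~approve_shipment), i.e. O(approve_shipment).
The contrapositive of premise 7 (O(report_memo -> ~approve_shipment)) is O(approve_shipment -> ~report_memo), and O(approve_shipment) is already established, so O(~report_memo).
Premise 6 is O(withhold_ledger -> report_memo); contrapositively O(~report_memo -> ~withhold_ledger). Since O(~report_memo) holds, K gives O(~withhold_ledger).
Premise 2, O(withhold_memo -> withhold_ledger), contraposes to O(~withhold_ledger -> ~withhold_memo); with O(~withhold_ledger) we get O(~withhold_memo).
The contrapositive of premise 5 (O(log_specimen -> withhold_memo)) is O(~withhold_memo -> ~log_specimen), and O(~withhold_memo) is already established, so O(~log_specimen).
So O(~log_specimen) holds, i.e. log_specimen is forbidden. None of the other listed options is forbidden under the premises.

log_specimen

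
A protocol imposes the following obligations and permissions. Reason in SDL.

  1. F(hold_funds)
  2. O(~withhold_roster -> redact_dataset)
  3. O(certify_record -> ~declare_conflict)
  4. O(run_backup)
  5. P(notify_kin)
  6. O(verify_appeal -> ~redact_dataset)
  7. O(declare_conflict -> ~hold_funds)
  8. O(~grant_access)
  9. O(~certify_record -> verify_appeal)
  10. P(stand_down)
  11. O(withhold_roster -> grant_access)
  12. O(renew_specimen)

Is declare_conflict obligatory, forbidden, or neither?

Premise 8 gives O(~grant_access).
The contrapositive of premise 11 (O(withhold_roster -> grant_access)) is O(~grant_access -> ~withhold_roster), and O(~grant_access) is already established, so O(~withhold_roster).
With premise 2, O(~withhold_roster -> redact_dataset), the K-axiom yields O(redact_dataset).
The contrapositive of premise 6 (O(verify_appeal -> ~redact_dataset)) is O(redact_dataset -> ~verify_appeal), and O(redact_dataset) is already established, so O(~verify_appeal).
Premise 9, O(~certify_record -> verify_appeal), contraposes to O(~verify_appeal -> certify_record); with O(~verify_appeal) we get O(certify_record).
Applying K to premise 3 (O(certify_record -> ~declare_conflict)) and O(certify_record) yields O(~declare_conflict).
Premises 1, 4, 5, 7, 10, 12 do not contribute to this derivation.
Thus O(~declare_conflict), which is F(declare_conflict): declare_conflict is forbidden.

Forbidden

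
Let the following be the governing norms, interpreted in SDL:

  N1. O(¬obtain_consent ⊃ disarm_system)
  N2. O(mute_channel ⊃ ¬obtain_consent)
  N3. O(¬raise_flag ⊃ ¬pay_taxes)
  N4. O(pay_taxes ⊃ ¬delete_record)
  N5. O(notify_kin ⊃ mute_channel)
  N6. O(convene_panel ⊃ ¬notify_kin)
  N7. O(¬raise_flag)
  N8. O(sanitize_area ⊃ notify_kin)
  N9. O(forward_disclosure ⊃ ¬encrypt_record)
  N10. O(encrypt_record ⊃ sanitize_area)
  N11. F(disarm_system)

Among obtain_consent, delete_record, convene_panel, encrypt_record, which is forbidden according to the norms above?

Premise 11, F(disarm_system), is equivalent to O(¬disarm_system).
Premise 1 is O(¬obtain_consent ⊃ disarm_system); contrapositively O(¬disarm_system ⊃ obtain_consent). Since O(¬disarm_system) holds, K gives O(obtain_consent).
The contrapositive of premise 2 (O(mute_channel ⊃ ¬obtain_consent)) is O(obtain_consent ⊃ ¬mute_channel), and O(obtain_consent) is already established, so O(¬mute_channel).
The contrapositive of premise 5 (O(notify_kin ⊃ mute_channel)) is O(¬mute_channel ⊃ ¬notify_kin), and O(¬mute_channel) is already established, so O(¬notify_kin).
Premise 8 is O(sanitize_area ⊃ notify_kin); contrapositively O(¬notify_kin ⊃ ¬sanitize_area). Since O(¬notify_kin) holds, K gives O(¬sanitize_area).
Premise 10 is O(encrypt_record ⊃ sanitize_area); contrapositively O(¬sanitize_area ⊃ ¬encrypt_record). Since O(¬sanitize_area) holds, K gives O(¬encrypt_record).
So O(¬encrypt_record) holds, i.e. encrypt_record is forbidden. None of the other listed options is forbidden under the premises.

encrypt_record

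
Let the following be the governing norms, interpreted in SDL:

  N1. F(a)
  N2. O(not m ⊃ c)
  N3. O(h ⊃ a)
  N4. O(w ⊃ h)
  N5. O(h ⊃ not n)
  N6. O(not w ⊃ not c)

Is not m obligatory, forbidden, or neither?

Premise 1, F(a), is equivalent to O(not a).
Premise 3 is O(h ⊃ a); contrapositively O(not a ⊃ not h). Since O(not a) holds, K gives O(not h).
The contrapositive of premise 4 (O(w ⊃ h)) is O(not h ⊃ not w), and O(not h) is already established, so O(not w).
Applying K to premise 6 (O(not w ⊃ not c)) and O(not w) yields O(not c).
The contrapositive of premise 2 (O(not m ⊃ c)) is O(not c ⊃ m), and O(not c) is already established, so O(m).
Premise 5 does not contribute to this derivation.
Thus O(m), which is F(not m): not m is forbidden.

Forbidden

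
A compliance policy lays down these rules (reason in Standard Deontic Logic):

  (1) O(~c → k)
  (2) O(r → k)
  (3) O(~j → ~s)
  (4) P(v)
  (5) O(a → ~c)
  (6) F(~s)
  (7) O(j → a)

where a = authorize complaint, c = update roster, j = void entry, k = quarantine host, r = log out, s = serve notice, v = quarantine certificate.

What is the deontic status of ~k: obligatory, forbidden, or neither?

Forbidden

Premise 6, F(~s), is equivalent to O(s).
The contrapositive of premise 3 (O(~j → ~s)) is O(s → j), and O(s) is already established, so O(j).
Premise 7 is O(j → a); since O(j), deontic closure gives O(a).
With premise 5, O(a → ~c), the K-axiom yields O(~c).
Premise 1 is O(~c → k); since O(~c), deontic closure gives O(k).
Premises 2, 4 do not contribute to this derivation.
Thus O(k), which is F(~k): ~k is forbidden.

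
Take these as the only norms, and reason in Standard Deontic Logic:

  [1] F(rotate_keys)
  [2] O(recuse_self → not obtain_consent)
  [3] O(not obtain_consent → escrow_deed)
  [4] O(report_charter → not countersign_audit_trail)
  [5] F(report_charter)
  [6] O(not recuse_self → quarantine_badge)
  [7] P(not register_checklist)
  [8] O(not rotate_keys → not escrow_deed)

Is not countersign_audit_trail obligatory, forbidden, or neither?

Neither

Premise 4 is O(report_charter → not countersign_audit_trail), but O(report_charter) is not derivable from the premises, so it does not yield O(not countersign_audit_trail).
No premise or chain of K-axiom applications forces O(not countersign_audit_trail), and none forces O(countersign_audit_trail). So not countersign_audit_trail is neither obligatory nor forbidden under these norms.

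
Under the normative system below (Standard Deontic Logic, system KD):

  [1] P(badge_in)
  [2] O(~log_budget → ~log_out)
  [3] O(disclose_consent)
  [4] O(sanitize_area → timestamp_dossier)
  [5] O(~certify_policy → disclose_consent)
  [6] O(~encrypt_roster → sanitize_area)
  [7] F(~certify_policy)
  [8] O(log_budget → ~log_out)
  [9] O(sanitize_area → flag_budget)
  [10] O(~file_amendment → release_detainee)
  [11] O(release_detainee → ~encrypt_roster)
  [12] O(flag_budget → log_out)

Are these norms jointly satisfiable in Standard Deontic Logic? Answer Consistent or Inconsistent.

Premise 5 is O(~certify_policy → disclose_consent); even if O(disclose_consent) held, inferring O(~certify_policy) would be affirming the consequent — invalid.
So O(~certify_policy) is not derivable, and the apparent clash with O(certify_policy) does not arise.
A world satisfying every obligation exists (e.g. badge_in=false, certify_policy=true, disclose_consent=true, encrypt_roster=true, file_amendment=true, flag_budget=false, log_budget=false, log_out=false, release_detainee=false, sanitize_area=false, timestamp_dossier=false); no atom is both obligatory and forbidden, so the set is consistent.

Consistent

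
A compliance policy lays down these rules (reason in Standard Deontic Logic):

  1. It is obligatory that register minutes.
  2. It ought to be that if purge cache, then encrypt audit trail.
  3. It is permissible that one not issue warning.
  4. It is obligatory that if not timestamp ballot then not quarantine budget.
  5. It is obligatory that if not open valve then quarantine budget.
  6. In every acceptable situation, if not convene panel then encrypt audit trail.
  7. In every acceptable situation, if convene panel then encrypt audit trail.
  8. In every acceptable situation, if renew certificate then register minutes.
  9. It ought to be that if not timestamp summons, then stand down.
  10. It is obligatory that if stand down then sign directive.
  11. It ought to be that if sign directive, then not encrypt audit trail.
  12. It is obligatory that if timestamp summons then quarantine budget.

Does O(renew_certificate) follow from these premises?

Premise 8 is O(renew_certificate → register_minutes); even if O(register_minutes) held, inferring O(renew_certificate) would be affirming the consequent — invalid.
No other premise forces O(renew_certificate). An ideal world satisfying every premise can still have renew_certificate false, so O(renew_certificate) is not derivable.

No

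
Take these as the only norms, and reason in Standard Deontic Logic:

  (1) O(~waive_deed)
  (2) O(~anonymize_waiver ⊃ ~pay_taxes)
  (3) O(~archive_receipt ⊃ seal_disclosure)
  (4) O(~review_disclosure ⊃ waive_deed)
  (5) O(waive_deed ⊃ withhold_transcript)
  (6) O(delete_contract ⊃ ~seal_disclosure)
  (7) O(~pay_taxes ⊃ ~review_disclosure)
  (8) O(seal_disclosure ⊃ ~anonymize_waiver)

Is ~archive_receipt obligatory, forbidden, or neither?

Forbidden

From premise 1 we have O(~waive_deed).
Premise 4 is O(~review_disclosure ⊃ waive_deed); contrapositively O(~waive_deed ⊃ review_disclosure). Since O(~waive_deed) holds, K gives O(review_disclosure).
Premise 7, O(~pay_taxes ⊃ ~review_disclosure), contraposes to O(review_disclosure ⊃ pay_taxes); with O(review_disclosure) we get O(pay_taxes).
Premise 2 is O(~anonymize_waiver ⊃ ~pay_taxes); contrapositively O(pay_taxes ⊃ anonymize_waiver). Since O(pay_taxes) holds, K gives O(anonymize_waiver).
Premise 8 is O(seal_disclosure ⊃ ~anonymize_waiver); contrapositively O(anonymize_waiver ⊃ ~seal_disclosure). Since O(anonymize_waiver) holds, K gives O(~seal_disclosure).
Premise 3 is O(~archive_receipt ⊃ seal_disclosure); contrapositively O(~seal_disclosure ⊃ archive_receipt). Since O(~seal_disclosure) holds, K gives O(archive_receipt).
Premises 5, 6 do not contribute to this derivation.
Thus O(archive_receipt), which is F(~archive_receipt): ~archive_receipt is forbidden.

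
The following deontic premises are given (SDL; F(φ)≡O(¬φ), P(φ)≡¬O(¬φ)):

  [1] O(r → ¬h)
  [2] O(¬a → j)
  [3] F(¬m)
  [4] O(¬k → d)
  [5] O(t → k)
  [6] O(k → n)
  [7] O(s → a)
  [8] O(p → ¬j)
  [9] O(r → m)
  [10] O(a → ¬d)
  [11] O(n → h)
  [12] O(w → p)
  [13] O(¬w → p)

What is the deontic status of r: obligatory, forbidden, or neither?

Premises 12 and 13 are O(w → p) and O(¬w → p); every ideal world satisfies w or ¬w, so in either case p holds — hence O(p).
From O(p) and premise 8, O(p → ¬j), we obtain O(¬j).
Premise 2, O(¬a → j), contraposes to O(¬j → a); with O(¬j) we get O(a).
With premise 10, O(a → ¬d), the K-axiom yields O(¬d).
The contrapositive of premise 4 (O(¬k → d)) is O(¬d → k), and O(¬d) is already established, so O(k).
Premise 6 is O(k → n); since O(k), deontic closure gives O(n).
From O(n) and premise 11, O(n → h), we obtain O(h).
The contrapositive of premise 1 (O(r → ¬h)) is O(h → ¬r), and O(h) is already established, so O(¬r).
Premises 3, 5, 7, 9 do not contribute to this derivation.
Thus O(¬r), which is F(r): r is forbidden.

Forbidden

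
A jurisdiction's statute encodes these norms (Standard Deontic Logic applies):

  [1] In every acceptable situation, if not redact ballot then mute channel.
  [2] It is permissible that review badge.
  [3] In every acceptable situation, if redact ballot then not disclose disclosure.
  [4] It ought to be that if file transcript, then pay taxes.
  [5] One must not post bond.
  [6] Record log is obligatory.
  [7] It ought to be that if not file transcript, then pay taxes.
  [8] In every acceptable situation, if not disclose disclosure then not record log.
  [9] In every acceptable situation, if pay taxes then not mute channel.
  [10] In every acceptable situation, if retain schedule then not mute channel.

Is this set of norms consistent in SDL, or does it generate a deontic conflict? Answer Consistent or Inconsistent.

Inconsistent

Premises 7 and 4 are O(¬file_transcript → pay_taxes) and O(file_transcript → pay_taxes); every ideal world satisfies ¬file_transcript or file_transcript, so in either case pay_taxes holds — hence O(pay_taxes).
Premise 9 is O(pay_taxes → ¬mute_channel); since O(pay_taxes), deontic closure gives O(¬mute_channel).
The contrapositive of premise 1 (O(¬redact_ballot → mute_channel)) is O(¬mute_channel → redact_ballot), and O(¬mute_channel) is already established, so O(redact_ballot).
Premise 3 is O(redact_ballot → ¬disclose_disclosure); since O(redact_ballot), deontic closure gives O(¬disclose_disclosure).
Applying K to premise 8 (O(¬disclose_disclosure → ¬record_log)) and O(¬disclose_disclosure) yields O(¬record_log).
Yet premise 6 states O(record_log).
We now have both O(¬record_log) and O(record_log) — record_log is simultaneously obligatory and forbidden, violating the D-axiom.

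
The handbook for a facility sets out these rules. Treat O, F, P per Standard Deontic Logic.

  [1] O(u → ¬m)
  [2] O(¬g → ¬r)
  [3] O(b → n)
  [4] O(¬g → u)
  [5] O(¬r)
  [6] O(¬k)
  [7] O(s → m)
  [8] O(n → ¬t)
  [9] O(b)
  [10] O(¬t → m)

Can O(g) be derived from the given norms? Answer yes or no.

Yes

From premise 9 we have O(b).
With premise 3, O(b → n), the K-axiom yields O(n).
With premise 8, O(n → ¬t), the K-axiom yields O(¬t).
Applying K to premise 10 (O(¬t → m)) and O(¬t) yields O(m).
Premise 1 is O(u → ¬m); contrapositively O(m → ¬u). Since O(m) holds, K gives O(¬u).
The contrapositive of premise 4 (O(¬g → u)) is O(¬u → g), and O(¬u) is already established, so O(g).
Premises 2, 5, 6, 7 do not contribute to this derivation.
So O(g) follows.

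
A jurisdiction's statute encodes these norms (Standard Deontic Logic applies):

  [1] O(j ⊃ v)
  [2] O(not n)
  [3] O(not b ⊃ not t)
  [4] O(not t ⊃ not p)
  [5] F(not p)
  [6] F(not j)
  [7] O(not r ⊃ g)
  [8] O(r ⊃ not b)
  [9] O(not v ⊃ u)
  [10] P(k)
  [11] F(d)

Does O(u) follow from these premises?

No

Premise 9 is O(not v ⊃ u), but O(not v) is not derivable from the premises, so it does not yield O(u).
No other premise forces O(u). An ideal world satisfying every premise can still have u false, so O(u) is not derivable.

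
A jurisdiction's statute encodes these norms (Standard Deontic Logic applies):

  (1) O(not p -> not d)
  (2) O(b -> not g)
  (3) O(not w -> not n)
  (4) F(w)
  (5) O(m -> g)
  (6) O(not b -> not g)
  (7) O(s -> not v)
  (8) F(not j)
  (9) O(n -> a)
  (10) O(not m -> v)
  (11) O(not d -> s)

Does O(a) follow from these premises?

Premise 9 is O(n -> a), but O(n) is not derivable from the premises, so it does not yield O(a).
No other premise forces O(a). An ideal world satisfying every premise can still have a false, so O(a) is not derivable.

No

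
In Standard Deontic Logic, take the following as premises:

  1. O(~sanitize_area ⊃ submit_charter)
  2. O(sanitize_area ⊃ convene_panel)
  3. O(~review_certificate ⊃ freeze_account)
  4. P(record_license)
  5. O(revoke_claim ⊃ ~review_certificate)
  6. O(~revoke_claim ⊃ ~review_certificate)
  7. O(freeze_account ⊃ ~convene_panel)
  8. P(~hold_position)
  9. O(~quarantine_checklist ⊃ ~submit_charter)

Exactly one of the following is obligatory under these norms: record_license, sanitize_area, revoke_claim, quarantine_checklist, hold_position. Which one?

quarantine_checklist

Premises 6 and 5 cover both cases: O(~revoke_claim ⊃ ~review_certificate) and O(revoke_claim ⊃ ~review_certificate). Since ~revoke_claim ∨ revoke_claim is a tautology, O(~review_certificate) follows.
Premise 3 is O(~review_certificate ⊃ freeze_account); since O(~review_certificate), deontic closure gives O(freeze_account).
With premise 7, O(freeze_account ⊃ ~convene_panel), the K-axiom yields O(~convene_panel).
Premise 2 is O(sanitize_area ⊃ convene_panel); contrapositively O(~convene_panel ⊃ ~sanitize_area). Since O(~convene_panel) holds, K gives O(~sanitize_area).
With premise 1, O(~sanitize_area ⊃ submit_charter), the K-axiom yields O(submit_charter).
Premise 9 is O(~quarantine_checklist ⊃ ~submit_charter); contrapositively O(submit_charter ⊃ quarantine_checklist). Since O(submit_charter) holds, K gives O(quarantine_checklist).
So O(quarantine_checklist) holds — quarantine_checklist is obligatory. None of the other listed options is made obligatory by any chain of premises.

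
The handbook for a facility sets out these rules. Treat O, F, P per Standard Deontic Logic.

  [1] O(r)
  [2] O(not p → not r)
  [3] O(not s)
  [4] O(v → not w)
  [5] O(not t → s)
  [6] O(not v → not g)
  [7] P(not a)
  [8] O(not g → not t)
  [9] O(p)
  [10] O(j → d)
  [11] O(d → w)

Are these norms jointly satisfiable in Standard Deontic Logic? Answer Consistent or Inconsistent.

Consistent

Premise 2 is O(not p → not r), but O(not p) is not derivable from the premises, so it does not yield O(not r).
So O(not r) is not derivable, and the apparent clash with O(r) does not arise.
A world satisfying every obligation exists (e.g. a=false, d=false, g=true, j=false, p=true, r=true, s=false, t=true, v=true, w=false); no atom is both obligatory and forbidden, so the set is consistent.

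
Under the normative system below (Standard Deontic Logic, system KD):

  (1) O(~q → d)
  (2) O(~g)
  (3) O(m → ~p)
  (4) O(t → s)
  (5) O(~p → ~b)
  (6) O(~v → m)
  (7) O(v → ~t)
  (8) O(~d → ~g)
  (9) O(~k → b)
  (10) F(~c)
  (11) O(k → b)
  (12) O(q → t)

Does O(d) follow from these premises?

Yes

By case analysis on ~k: premise 9 gives O(~k → b) and premise 11 gives O(k → b), so O(b) either way.
Premise 5, O(~p → ~b), contraposes to O(b → p); with O(b) we get O(p).
The contrapositive of premise 3 (O(m → ~p)) is O(p → ~m), and O(p) is already established, so O(~m).
Premise 6, O(~v → m), contraposes to O(~m → v); with O(~m) we get O(v).
With premise 7, O(v → ~t), the K-axiom yields O(~t).
Premise 12, O(q → t), contraposes to O(~t → ~q); with O(~t) we get O(~q).
From O(~q) and premise 1, O(~q → d), we obtain O(d).
Premises 2, 4, 8, 10 do not contribute to this derivation.
So O(d) follows.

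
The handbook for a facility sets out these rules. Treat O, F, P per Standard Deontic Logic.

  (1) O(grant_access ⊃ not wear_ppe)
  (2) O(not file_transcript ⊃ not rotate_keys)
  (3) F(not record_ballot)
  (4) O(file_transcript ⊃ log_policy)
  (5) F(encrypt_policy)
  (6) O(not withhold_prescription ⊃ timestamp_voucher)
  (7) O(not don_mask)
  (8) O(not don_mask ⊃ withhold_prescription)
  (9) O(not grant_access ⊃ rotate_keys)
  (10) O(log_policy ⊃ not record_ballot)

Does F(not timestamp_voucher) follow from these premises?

No

Premise 6 is O(not withhold_prescription ⊃ timestamp_voucher), but O(not withhold_prescription) is not derivable from the premises, so it does not yield O(timestamp_voucher).
No other premise forces O(timestamp_voucher). An ideal world satisfying every premise can still have not timestamp_voucher true, so F(not timestamp_voucher) is not derivable.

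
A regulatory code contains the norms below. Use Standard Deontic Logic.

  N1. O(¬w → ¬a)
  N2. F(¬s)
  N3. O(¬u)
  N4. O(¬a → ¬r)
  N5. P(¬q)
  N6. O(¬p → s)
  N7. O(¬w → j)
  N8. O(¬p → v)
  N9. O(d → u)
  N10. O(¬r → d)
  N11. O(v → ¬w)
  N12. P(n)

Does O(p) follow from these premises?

Yes

Premise 3 states O(¬u) outright.
The contrapositive of premise 9 (O(d → u)) is O(¬u → ¬d), and O(¬u) is already established, so O(¬d).
Premise 10, O(¬r → d), contraposes to O(¬d → r); with O(¬d) we get O(r).
Premise 4 is O(¬a → ¬r); contrapositively O(r → a). Since O(r) holds, K gives O(a).
The contrapositive of premise 1 (O(¬w → ¬a)) is O(a → w), and O(a) is already established, so O(w).
Premise 11 is O(v → ¬w); contrapositively O(w → ¬v). Since O(w) holds, K gives O(¬v).
Premise 8 is O(¬p → v); contrapositively O(¬v → p). Since O(¬v) holds, K gives O(p).
Premises 2, 5, 6, 7, 12 do not contribute to this derivation.
So O(p) follows.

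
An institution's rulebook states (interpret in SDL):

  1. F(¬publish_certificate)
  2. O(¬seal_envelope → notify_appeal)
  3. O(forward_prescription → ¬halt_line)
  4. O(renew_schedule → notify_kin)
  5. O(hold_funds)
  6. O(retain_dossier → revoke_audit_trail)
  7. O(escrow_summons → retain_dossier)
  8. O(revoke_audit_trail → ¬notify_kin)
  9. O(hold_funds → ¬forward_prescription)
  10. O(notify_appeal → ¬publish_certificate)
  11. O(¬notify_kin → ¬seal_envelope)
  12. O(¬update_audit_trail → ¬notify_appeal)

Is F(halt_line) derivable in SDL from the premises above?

No

Premise 3 is O(forward_prescription → ¬halt_line), but O(forward_prescription) is not derivable from the premises, so it does not yield O(¬halt_line).
No other premise forces O(¬halt_line). An ideal world satisfying every premise can still have halt_line true, so F(halt_line) is not derivable.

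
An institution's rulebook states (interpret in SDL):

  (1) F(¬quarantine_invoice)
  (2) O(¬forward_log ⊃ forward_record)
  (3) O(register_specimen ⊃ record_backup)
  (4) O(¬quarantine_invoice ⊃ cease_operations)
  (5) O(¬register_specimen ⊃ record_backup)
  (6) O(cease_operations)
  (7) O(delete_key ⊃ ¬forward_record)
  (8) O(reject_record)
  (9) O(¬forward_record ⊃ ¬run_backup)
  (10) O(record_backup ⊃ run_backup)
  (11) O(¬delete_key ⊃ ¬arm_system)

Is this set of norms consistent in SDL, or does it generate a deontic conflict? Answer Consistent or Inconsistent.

Consistent

Premise 4 is O(¬quarantine_invoice ⊃ cease_operations); even if O(cease_operations) held, inferring O(¬quarantine_invoice) would be affirming the consequent — invalid.
So O(¬quarantine_invoice) is not derivable, and the apparent clash with O(quarantine_invoice) does not arise.
A world satisfying every obligation exists (e.g. arm_system=false, cease_operations=true, delete_key=false, forward_log=false, forward_record=true, quarantine_invoice=true, record_backup=true, register_specimen=false, reject_record=true, run_backup=true); no atom is both obligatory and forbidden, so the set is consistent.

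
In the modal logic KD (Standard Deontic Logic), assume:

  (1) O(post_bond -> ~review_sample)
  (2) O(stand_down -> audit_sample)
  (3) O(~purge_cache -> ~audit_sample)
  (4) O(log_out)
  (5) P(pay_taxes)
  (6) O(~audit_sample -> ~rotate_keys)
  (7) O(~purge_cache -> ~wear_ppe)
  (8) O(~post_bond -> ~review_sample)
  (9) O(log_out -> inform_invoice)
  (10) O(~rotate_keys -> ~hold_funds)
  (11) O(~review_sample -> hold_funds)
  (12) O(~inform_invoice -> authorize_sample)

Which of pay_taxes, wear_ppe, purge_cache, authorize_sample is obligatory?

Premises 1 and 8 cover both cases: O(post_bond -> ~review_sample) and O(~post_bond -> ~review_sample). Since post_bond ∨ ~post_bond is a tautology, O(~review_sample) follows.
Applying K to premise 11 (O(~review_sample -> hold_funds)) and O(~review_sample) yields O(hold_funds).
The contrapositive of premise 10 (O(~rotate_keys -> ~hold_funds)) is O(hold_funds -> rotate_keys), and O(hold_funds) is already established, so O(rotate_keys).
Premise 6 is O(~audit_sample -> ~rotate_keys); contrapositively O(rotate_keys -> audit_sample). Since O(rotate_keys) holds, K gives O(audit_sample).
Premise 3 is O(~purge_cache -> ~audit_sample); contrapositively O(audit_sample -> purge_cache). Since O(audit_sample) holds, K gives O(purge_cache).
So O(purge_cache) holds — purge_cache is obligatory. None of the other listed options is made obligatory by any chain of premises.

purge_cache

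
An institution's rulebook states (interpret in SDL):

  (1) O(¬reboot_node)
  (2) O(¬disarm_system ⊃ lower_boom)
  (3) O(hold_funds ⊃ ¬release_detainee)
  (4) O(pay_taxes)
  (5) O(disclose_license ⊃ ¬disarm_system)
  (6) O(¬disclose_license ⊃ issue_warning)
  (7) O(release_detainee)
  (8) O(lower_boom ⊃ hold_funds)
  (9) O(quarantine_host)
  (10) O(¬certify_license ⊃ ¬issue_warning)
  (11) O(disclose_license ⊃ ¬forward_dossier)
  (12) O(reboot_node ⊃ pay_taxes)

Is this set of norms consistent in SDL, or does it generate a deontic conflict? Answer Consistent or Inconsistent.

Consistent

Premise 12 is O(reboot_node ⊃ pay_taxes); even if O(pay_taxes) held, inferring O(reboot_node) would be affirming the consequent — invalid.
So O(reboot_node) is not derivable, and the apparent clash with O(¬reboot_node) does not arise.
A world satisfying every obligation exists (e.g. certify_license=true, disarm_system=true, disclose_license=false, forward_dossier=false, hold_funds=false, issue_warning=true, lower_boom=false, pay_taxes=true, quarantine_host=true, reboot_node=false, release_detainee=true); no atom is both obligatory and forbidden, so the set is consistent.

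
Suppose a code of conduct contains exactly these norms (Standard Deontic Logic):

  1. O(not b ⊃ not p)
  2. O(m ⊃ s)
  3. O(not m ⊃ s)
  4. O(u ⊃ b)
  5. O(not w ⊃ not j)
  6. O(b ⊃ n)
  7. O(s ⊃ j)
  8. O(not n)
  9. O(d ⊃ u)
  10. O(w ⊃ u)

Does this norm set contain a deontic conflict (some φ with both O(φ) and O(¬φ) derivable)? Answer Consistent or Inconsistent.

Inconsistent

By case analysis on not m: premise 3 gives O(not m ⊃ s) and premise 2 gives O(m ⊃ s), so O(s) either way.
With premise 7, O(s ⊃ j), the K-axiom yields O(j).
Premise 5 is O(not w ⊃ not j); contrapositively O(j ⊃ w). Since O(j) holds, K gives O(w).
Premise 10 is O(w ⊃ u); since O(w), deontic closure gives O(u).
From O(u) and premise 4, O(u ⊃ b), we obtain O(b).
Premise 6 is O(b ⊃ n); since O(b), deontic closure gives O(n).
Yet premise 8 states O(not n).
We now have both O(n) and O(not n) — n is simultaneously obligatory and forbidden, violating the D-axiom.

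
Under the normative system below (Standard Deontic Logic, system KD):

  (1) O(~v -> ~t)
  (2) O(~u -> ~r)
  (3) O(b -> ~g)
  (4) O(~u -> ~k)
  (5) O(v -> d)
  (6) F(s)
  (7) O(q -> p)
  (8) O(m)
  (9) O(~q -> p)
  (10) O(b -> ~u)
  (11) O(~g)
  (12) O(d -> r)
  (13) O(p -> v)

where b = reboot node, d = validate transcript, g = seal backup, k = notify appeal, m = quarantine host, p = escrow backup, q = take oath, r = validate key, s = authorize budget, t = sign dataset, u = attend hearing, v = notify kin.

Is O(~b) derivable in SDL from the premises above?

Yes

By case analysis on q: premise 7 gives O(q -> p) and premise 9 gives O(~q -> p), so O(p) either way.
Premise 13 is O(p -> v); since O(p), deontic closure gives O(v).
From O(v) and premise 5, O(v -> d), we obtain O(d).
Premise 12 is O(d -> r); since O(d), deontic closure gives O(r).
Premise 2 is O(~u -> ~r); contrapositively O(r -> u). Since O(r) holds, K gives O(u).
Premise 10, O(b -> ~u), contraposes to O(u -> ~b); with O(u) we get O(~b).
Premises 1, 3, 4, 6, 8, 11 do not contribute to this derivation.
So O(~b) follows.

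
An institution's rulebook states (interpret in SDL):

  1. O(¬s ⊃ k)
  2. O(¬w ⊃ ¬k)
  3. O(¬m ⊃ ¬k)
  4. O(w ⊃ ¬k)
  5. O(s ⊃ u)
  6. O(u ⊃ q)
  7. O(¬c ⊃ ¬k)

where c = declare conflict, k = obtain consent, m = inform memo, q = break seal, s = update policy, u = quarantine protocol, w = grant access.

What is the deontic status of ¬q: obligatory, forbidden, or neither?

Forbidden

Premises 2 and 4 cover both cases: O(¬w ⊃ ¬k) and O(w ⊃ ¬k). Since ¬w ∨ w is a tautology, O(¬k) follows.
Premise 1 is O(¬s ⊃ k); contrapositively O(¬k ⊃ s). Since O(¬k) holds, K gives O(s).
With premise 5, O(s ⊃ u), the K-axiom yields O(u).
From O(u) and premise 6, O(u ⊃ q), we obtain O(q).
Premises 3, 7 do not contribute to this derivation.
Thus O(q), which is F(¬q): ¬q is forbidden.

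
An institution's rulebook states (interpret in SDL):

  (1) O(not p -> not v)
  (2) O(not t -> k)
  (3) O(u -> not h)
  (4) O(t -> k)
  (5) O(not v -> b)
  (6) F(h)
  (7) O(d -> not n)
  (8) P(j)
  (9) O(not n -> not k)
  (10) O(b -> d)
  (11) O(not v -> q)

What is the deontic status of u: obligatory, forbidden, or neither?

Premise 3 is O(u -> not h); even if O(not h) held, inferring O(u) would be affirming the consequent — invalid.
No premise or chain of K-axiom applications forces O(u), and none forces O(not u). So u is neither obligatory nor forbidden under these norms.

Neither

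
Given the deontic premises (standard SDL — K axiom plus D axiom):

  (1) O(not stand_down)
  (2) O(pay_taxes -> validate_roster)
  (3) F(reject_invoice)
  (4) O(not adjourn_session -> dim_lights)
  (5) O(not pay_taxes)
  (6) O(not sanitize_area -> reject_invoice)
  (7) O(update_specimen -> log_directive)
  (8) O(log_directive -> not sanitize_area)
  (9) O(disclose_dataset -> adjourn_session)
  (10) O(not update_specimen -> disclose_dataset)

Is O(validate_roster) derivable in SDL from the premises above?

No

Premise 2 is O(pay_taxes -> validate_roster), but O(pay_taxes) is not derivable from the premises, so it does not yield O(validate_roster).
No other premise forces O(validate_roster). An ideal world satisfying every premise can still have validate_roster false, so O(validate_roster) is not derivable.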